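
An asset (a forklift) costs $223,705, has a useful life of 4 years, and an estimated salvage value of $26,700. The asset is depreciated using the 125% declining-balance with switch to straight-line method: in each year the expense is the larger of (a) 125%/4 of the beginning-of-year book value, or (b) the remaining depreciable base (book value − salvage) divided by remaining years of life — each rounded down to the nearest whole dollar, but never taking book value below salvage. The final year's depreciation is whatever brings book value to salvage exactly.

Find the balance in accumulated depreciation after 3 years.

Depreciable base = $223,705 − $26,700 = $197,005.
Year 1: DB = ⌊$223,705 × 125%/4⌋ = $69,907; SL = ⌊$197,005/4⌋ = $49,251 → take DB $69,907. Book value $153,798.
Year 2: DB = ⌊$153,798 × 125%/4⌋ = $48,061; SL = ⌊$127,098/3⌋ = $42,366 → take DB $48,061. Book value $105,737.
Year 3: DB = ⌊$105,737 × 125%/4⌋ = $33,042; SL = ⌊$79,037/2⌋ = $39,518 → take SL $39,518. Book value $66,219.
Accumulated through year 3 = $223,705 − $66,219 = $157,486.

$157,486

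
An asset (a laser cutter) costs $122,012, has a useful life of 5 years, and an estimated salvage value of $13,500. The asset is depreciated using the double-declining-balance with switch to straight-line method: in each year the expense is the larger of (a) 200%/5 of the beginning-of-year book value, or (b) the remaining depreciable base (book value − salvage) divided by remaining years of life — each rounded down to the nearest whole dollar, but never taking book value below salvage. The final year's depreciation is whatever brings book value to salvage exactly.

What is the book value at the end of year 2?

Depreciable base = $122,012 − $13,500 = $108,512.
Year 1: DB = ⌊$122,012 × 200%/5⌋ = $48,804; SL = ⌊$108,512/5⌋ = $21,702 → take DB $48,804. Book value $73,208.
Year 2: DB = ⌊$73,208 × 200%/5⌋ = $29,283; SL = ⌊$59,708/4⌋ = $14,927 → take DB $29,283. Book value $43,925.

$43,925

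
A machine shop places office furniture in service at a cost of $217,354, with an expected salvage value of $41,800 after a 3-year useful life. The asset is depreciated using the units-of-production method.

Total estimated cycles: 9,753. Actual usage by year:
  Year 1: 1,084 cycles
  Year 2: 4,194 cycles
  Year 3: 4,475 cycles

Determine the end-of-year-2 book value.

$122,350

Depreciable base = $217,354 − $41,800 = $175,554.
Rate = $175,554 / 9,753 cycles = $18 per cycle.
Year 1: 1,084 × $18 = $19,512. Book value $197,842.
Year 2: 4,194 × $18 = $75,492. Book value $122,350.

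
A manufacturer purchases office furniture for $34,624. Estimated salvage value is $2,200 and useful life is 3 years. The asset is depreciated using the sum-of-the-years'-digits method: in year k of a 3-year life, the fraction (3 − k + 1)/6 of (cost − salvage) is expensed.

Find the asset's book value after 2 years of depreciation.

$7,604

Depreciable base = $34,624 − $2,200 = $32,424.
Sum of the years' digits = 3+2+1 = 6.
Year 1: $32,424 × 3/6 = $16,212. Book value $18,412.
Year 2: $32,424 × 2/6 = $10,808. Book value $7,604.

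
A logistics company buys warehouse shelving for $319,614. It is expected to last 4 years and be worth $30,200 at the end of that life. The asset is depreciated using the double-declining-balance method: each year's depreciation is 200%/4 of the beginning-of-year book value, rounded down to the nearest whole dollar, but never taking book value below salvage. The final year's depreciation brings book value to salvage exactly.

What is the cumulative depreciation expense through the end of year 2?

$239,710

Depreciable base = $319,614 − $30,200 = $289,414.
Year 1: ⌊$319,614 × 200%/4⌋ = $159,807. Book value $159,807.
Year 2: ⌊$159,807 × 200%/4⌋ = $79,903. Book value $79,904.
Accumulated through year 2 = $319,614 − $79,904 = $239,710.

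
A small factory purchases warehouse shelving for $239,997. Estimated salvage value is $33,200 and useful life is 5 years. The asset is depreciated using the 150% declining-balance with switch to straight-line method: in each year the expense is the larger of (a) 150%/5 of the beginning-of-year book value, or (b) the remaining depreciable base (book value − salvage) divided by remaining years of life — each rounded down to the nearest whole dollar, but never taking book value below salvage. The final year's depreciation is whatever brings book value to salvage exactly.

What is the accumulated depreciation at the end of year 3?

$157,677

Depreciable base = $239,997 − $33,200 = $206,797.
Year 1: DB = ⌊$239,997 × 150%/5⌋ = $71,999; SL = ⌊$206,797/5⌋ = $41,359 → take DB $71,999. Book value $167,998.
Year 2: DB = ⌊$167,998 × 150%/5⌋ = $50,399; SL = ⌊$134,798/4⌋ = $33,699 → take DB $50,399. Book value $117,599.
Year 3: DB = ⌊$117,599 × 150%/5⌋ = $35,279; SL = ⌊$84,399/3⌋ = $28,133 → take DB $35,279. Book value $82,320.
Accumulated through year 3 = $239,997 − $82,320 = $157,677.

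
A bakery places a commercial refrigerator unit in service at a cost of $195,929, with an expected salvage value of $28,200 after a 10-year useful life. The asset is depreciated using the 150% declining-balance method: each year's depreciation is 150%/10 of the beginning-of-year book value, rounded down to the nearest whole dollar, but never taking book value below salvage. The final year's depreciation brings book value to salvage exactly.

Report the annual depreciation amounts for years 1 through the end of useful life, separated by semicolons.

$29,389; $24,981; $21,233; $18,048; $15,341; $13,040; $11,084; $9,421; $8,008; $17,184

Depreciable base = $195,929 − $28,200 = $167,729.
Year 1: ⌊$195,929 × 150%/10⌋ = $29,389. Book value $166,540.
Year 2: ⌊$166,540 × 150%/10⌋ = $24,981. Book value $141,559.
Year 3: ⌊$141,559 × 150%/10⌋ = $21,233. Book value $120,326.
Year 4: ⌊$120,326 × 150%/10⌋ = $18,048. Book value $102,278.
Year 5: ⌊$102,278 × 150%/10⌋ = $15,341. Book value $86,937.
Year 6: ⌊$86,937 × 150%/10⌋ = $13,040. Book value $73,897.
Year 7: ⌊$73,897 × 150%/10⌋ = $11,084. Book value $62,813.
Year 8: ⌊$62,813 × 150%/10⌋ = $9,421. Book value $53,392.
Year 9: ⌊$53,392 × 150%/10⌋ = $8,008. Book value $45,384.
Year 10 (final): $45,384 − $28,200 = $17,184. Book value $28,200.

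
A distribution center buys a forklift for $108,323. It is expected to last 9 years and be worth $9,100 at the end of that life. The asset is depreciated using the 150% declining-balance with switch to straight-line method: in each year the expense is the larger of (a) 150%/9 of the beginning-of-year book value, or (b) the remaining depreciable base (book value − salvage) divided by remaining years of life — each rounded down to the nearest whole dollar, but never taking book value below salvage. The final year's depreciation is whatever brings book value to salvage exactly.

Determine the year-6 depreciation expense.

$8,608

Depreciable base = $108,323 − $9,100 = $99,223.
Year 1: DB = ⌊$108,323 × 150%/9⌋ = $18,053; SL = ⌊$99,223/9⌋ = $11,024 → take DB $18,053. Book value $90,270.
Year 2: DB = ⌊$90,270 × 150%/9⌋ = $15,045; SL = ⌊$81,170/8⌋ = $10,146 → take DB $15,045. Book value $75,225.
Year 3: DB = ⌊$75,225 × 150%/9⌋ = $12,537; SL = ⌊$66,125/7⌋ = $9,446 → take DB $12,537. Book value $62,688.
Year 4: DB = ⌊$62,688 × 150%/9⌋ = $10,448; SL = ⌊$53,588/6⌋ = $8,931 → take DB $10,448. Book value $52,240.
Year 5: DB = ⌊$52,240 × 150%/9⌋ = $8,706; SL = ⌊$43,140/5⌋ = $8,628 → take DB $8,706. Book value $43,534.
Year 6: DB = ⌊$43,534 × 150%/9⌋ = $7,255; SL = ⌊$34,434/4⌋ = $8,608 → take SL $8,608. Book value $34,926.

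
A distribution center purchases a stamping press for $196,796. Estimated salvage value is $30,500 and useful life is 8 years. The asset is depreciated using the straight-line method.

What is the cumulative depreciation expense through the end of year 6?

$124,722

Depreciable base = $196,796 − $30,500 = $166,296.
Annual expense = $166,296 / 8 = $20,787.
End of year 1: book value $176,009.
End of year 2: book value $155,222.
End of year 3: book value $134,435.
End of year 4: book value $113,648.
End of year 5: book value $92,861.
End of year 6: book value $72,074.
Accumulated through year 6 = $196,796 − $72,074 = $124,722.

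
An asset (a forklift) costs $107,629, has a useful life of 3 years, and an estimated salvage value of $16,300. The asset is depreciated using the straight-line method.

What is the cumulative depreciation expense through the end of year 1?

$30,443

Depreciable base = $107,629 − $16,300 = $91,329.
Annual expense = $91,329 / 3 = $30,443.
End of year 1: book value $77,186.
Accumulated through year 1 = $107,629 − $77,186 = $30,443.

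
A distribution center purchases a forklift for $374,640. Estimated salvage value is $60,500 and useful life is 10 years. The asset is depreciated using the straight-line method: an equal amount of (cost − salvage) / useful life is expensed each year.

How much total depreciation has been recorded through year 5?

$157,070

Depreciable base = $374,640 − $60,500 = $314,140.
Annual expense = $314,140 / 10 = $31,414.
End of year 1: book value $343,226.
End of year 2: book value $311,812.
End of year 3: book value $280,398.
End of year 4: book value $248,984.
End of year 5: book value $217,570.
Accumulated through year 5 = $374,640 − $217,570 = $157,070.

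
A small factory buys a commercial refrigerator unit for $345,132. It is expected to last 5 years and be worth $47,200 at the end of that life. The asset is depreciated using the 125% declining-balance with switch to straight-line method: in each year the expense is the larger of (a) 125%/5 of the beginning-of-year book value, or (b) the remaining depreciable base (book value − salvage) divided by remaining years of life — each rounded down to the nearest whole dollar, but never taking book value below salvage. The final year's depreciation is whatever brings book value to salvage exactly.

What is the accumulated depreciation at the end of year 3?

$199,974

Depreciable base = $345,132 − $47,200 = $297,932.
Year 1: DB = ⌊$345,132 × 125%/5⌋ = $86,283; SL = ⌊$297,932/5⌋ = $59,586 → take DB $86,283. Book value $258,849.
Year 2: DB = ⌊$258,849 × 125%/5⌋ = $64,712; SL = ⌊$211,649/4⌋ = $52,912 → take DB $64,712. Book value $194,137.
Year 3: DB = ⌊$194,137 × 125%/5⌋ = $48,534; SL = ⌊$146,937/3⌋ = $48,979 → take SL $48,979. Book value $145,158.
Accumulated through year 3 = $345,132 − $145,158 = $199,974.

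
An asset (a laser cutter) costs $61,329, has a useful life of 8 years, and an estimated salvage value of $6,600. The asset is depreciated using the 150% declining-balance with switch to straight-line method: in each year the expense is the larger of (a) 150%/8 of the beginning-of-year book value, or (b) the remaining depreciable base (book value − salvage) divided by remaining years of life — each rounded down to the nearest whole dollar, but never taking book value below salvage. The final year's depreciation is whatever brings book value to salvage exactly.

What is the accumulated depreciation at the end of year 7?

$49,697

Depreciable base = $61,329 − $6,600 = $54,729.
Year 1: DB = ⌊$61,329 × 150%/8⌋ = $11,499; SL = ⌊$54,729/8⌋ = $6,841 → take DB $11,499. Book value $49,830.
Year 2: DB = ⌊$49,830 × 150%/8⌋ = $9,343; SL = ⌊$43,230/7⌋ = $6,175 → take DB $9,343. Book value $40,487.
Year 3: DB = ⌊$40,487 × 150%/8⌋ = $7,591; SL = ⌊$33,887/6⌋ = $5,647 → take DB $7,591. Book value $32,896.
Year 4: DB = ⌊$32,896 × 150%/8⌋ = $6,168; SL = ⌊$26,296/5⌋ = $5,259 → take DB $6,168. Book value $26,728.
Year 5: DB = ⌊$26,728 × 150%/8⌋ = $5,011; SL = ⌊$20,128/4⌋ = $5,032 → take SL $5,032. Book value $21,696.
Year 6: DB = ⌊$21,696 × 150%/8⌋ = $4,068; SL = ⌊$15,096/3⌋ = $5,032 → take SL $5,032. Book value $16,664.
Year 7: DB = ⌊$16,664 × 150%/8⌋ = $3,124; SL = ⌊$10,064/2⌋ = $5,032 → take SL $5,032. Book value $11,632.
Accumulated through year 7 = $61,329 − $11,632 = $49,697.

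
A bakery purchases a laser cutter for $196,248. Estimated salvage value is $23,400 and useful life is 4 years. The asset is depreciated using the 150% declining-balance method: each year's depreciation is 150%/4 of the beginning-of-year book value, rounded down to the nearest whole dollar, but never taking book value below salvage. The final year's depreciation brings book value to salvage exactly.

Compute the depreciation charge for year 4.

Depreciable base = $196,248 − $23,400 = $172,848.
Year 1: ⌊$196,248 × 150%/4⌋ = $73,593. Book value $122,655.
Year 2: ⌊$122,655 × 150%/4⌋ = $45,995. Book value $76,660.
Year 3: ⌊$76,660 × 150%/4⌋ = $28,747. Book value $47,913.
Year 4 (final): $47,913 − $23,400 = $24,513. Book value $23,400.

$24,513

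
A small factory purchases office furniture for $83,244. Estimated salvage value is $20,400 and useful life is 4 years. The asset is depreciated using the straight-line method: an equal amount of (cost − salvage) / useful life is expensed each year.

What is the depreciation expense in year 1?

Depreciable base = $83,244 − $20,400 = $62,844.
Annual expense = $62,844 / 4 = $15,711.

$15,711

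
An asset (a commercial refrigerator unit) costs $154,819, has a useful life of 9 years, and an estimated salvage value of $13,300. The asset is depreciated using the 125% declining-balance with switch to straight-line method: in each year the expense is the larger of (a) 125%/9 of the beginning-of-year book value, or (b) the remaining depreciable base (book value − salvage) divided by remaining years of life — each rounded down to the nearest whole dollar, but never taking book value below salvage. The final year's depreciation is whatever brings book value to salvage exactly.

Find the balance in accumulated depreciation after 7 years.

$112,999

Depreciable base = $154,819 − $13,300 = $141,519.
Year 1: DB = ⌊$154,819 × 125%/9⌋ = $21,502; SL = ⌊$141,519/9⌋ = $15,724 → take DB $21,502. Book value $133,317.
Year 2: DB = ⌊$133,317 × 125%/9⌋ = $18,516; SL = ⌊$120,017/8⌋ = $15,002 → take DB $18,516. Book value $114,801.
Year 3: DB = ⌊$114,801 × 125%/9⌋ = $15,944; SL = ⌊$101,501/7⌋ = $14,500 → take DB $15,944. Book value $98,857.
Year 4: DB = ⌊$98,857 × 125%/9⌋ = $13,730; SL = ⌊$85,557/6⌋ = $14,259 → take SL $14,259. Book value $84,598.
Year 5: DB = ⌊$84,598 × 125%/9⌋ = $11,749; SL = ⌊$71,298/5⌋ = $14,259 → take SL $14,259. Book value $70,339.
Year 6: DB = ⌊$70,339 × 125%/9⌋ = $9,769; SL = ⌊$57,039/4⌋ = $14,259 → take SL $14,259. Book value $56,080.
Year 7: DB = ⌊$56,080 × 125%/9⌋ = $7,788; SL = ⌊$42,780/3⌋ = $14,260 → take SL $14,260. Book value $41,820.
Accumulated through year 7 = $154,819 − $41,820 = $112,999.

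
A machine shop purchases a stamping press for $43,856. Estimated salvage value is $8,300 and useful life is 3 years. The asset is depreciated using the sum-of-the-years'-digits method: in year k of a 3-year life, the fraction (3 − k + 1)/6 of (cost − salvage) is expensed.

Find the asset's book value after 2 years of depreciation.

$14,226

Depreciable base = $43,856 − $8,300 = $35,556.
Sum of the years' digits = 3+2+1 = 6.
Year 1: $35,556 × 3/6 = $17,778. Book value $26,078.
Year 2: $35,556 × 2/6 = $11,852. Book value $14,226.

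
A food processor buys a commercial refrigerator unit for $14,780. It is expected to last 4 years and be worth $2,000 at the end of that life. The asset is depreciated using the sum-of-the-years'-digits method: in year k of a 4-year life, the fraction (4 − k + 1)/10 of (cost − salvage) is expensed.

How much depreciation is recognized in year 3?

Depreciable base = $14,780 − $2,000 = $12,780.
Sum of the years' digits = 4+3+2+1 = 10.
Year 1: $12,780 × 4/10 = $5,112. Book value $9,668.
Year 2: $12,780 × 3/10 = $3,834. Book value $5,834.
Year 3: $12,780 × 2/10 = $2,556. Book value $3,278.

$2,556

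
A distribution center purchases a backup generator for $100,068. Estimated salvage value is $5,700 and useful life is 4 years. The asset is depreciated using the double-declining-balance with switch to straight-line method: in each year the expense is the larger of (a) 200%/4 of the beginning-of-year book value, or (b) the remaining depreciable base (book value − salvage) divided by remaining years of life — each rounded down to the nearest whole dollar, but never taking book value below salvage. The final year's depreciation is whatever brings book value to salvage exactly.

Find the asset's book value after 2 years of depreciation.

$25,017

Depreciable base = $100,068 − $5,700 = $94,368.
Year 1: DB = ⌊$100,068 × 200%/4⌋ = $50,034; SL = ⌊$94,368/4⌋ = $23,592 → take DB $50,034. Book value $50,034.
Year 2: DB = ⌊$50,034 × 200%/4⌋ = $25,017; SL = ⌊$44,334/3⌋ = $14,778 → take DB $25,017. Book value $25,017.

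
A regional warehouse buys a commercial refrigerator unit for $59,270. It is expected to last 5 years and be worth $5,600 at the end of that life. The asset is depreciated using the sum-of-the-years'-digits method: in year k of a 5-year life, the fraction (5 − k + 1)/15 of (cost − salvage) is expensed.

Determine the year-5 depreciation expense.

Depreciable base = $59,270 − $5,600 = $53,670.
Sum of the years' digits = 5+4+3+2+1 = 15.
Year 1: $53,670 × 5/15 = $17,890. Book value $41,380.
Year 2: $53,670 × 4/15 = $14,312. Book value $27,068.
Year 3: $53,670 × 3/15 = $10,734. Book value $16,334.
Year 4: $53,670 × 2/15 = $7,156. Book value $9,178.
Year 5: $53,670 × 1/15 = $3,578. Book value $5,600.

$3,578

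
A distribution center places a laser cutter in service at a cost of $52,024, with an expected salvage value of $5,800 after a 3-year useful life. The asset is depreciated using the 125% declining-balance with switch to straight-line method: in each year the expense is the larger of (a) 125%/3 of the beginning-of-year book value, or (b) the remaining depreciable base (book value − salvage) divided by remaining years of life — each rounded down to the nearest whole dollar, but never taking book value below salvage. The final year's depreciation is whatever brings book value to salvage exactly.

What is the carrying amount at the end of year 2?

Depreciable base = $52,024 − $5,800 = $46,224.
Year 1: DB = ⌊$52,024 × 125%/3⌋ = $21,676; SL = ⌊$46,224/3⌋ = $15,408 → take DB $21,676. Book value $30,348.
Year 2: DB = ⌊$30,348 × 125%/3⌋ = $12,645; SL = ⌊$24,548/2⌋ = $12,274 → take DB $12,645. Book value $17,703.

$17,703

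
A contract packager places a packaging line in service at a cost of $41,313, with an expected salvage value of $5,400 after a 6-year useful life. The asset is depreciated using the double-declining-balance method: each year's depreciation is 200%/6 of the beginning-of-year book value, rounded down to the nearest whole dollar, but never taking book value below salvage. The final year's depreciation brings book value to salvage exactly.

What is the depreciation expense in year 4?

$4,080

Depreciable base = $41,313 − $5,400 = $35,913.
Year 1: ⌊$41,313 × 200%/6⌋ = $13,771. Book value $27,542.
Year 2: ⌊$27,542 × 200%/6⌋ = $9,180. Book value $18,362.
Year 3: ⌊$18,362 × 200%/6⌋ = $6,120. Book value $12,242.
Year 4: ⌊$12,242 × 200%/6⌋ = $4,080. Book value $8,162.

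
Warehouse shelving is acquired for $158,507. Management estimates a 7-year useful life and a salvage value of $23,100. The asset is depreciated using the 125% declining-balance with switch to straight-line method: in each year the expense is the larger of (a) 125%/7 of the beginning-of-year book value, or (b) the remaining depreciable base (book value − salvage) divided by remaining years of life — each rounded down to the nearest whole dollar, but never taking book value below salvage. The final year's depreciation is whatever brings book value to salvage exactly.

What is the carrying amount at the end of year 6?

Depreciable base = $158,507 − $23,100 = $135,407.
Year 1: DB = ⌊$158,507 × 125%/7⌋ = $28,304; SL = ⌊$135,407/7⌋ = $19,343 → take DB $28,304. Book value $130,203.
Year 2: DB = ⌊$130,203 × 125%/7⌋ = $23,250; SL = ⌊$107,103/6⌋ = $17,850 → take DB $23,250. Book value $106,953.
Year 3: DB = ⌊$106,953 × 125%/7⌋ = $19,098; SL = ⌊$83,853/5⌋ = $16,770 → take DB $19,098. Book value $87,855.
Year 4: DB = ⌊$87,855 × 125%/7⌋ = $15,688; SL = ⌊$64,755/4⌋ = $16,188 → take SL $16,188. Book value $71,667.
Year 5: DB = ⌊$71,667 × 125%/7⌋ = $12,797; SL = ⌊$48,567/3⌋ = $16,189 → take SL $16,189. Book value $55,478.
Year 6: DB = ⌊$55,478 × 125%/7⌋ = $9,906; SL = ⌊$32,378/2⌋ = $16,189 → take SL $16,189. Book value $39,289.

$39,289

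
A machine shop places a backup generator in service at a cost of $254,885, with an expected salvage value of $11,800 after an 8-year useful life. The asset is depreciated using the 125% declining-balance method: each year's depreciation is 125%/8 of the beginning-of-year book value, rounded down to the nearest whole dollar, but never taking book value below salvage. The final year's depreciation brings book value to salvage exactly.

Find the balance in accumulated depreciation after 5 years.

$145,886

Depreciable base = $254,885 − $11,800 = $243,085.
Year 1: ⌊$254,885 × 125%/8⌋ = $39,825. Book value $215,060.
Year 2: ⌊$215,060 × 125%/8⌋ = $33,603. Book value $181,457.
Year 3: ⌊$181,457 × 125%/8⌋ = $28,352. Book value $153,105.
Year 4: ⌊$153,105 × 125%/8⌋ = $23,922. Book value $129,183.
Year 5: ⌊$129,183 × 125%/8⌋ = $20,184. Book value $108,999.
Accumulated through year 5 = $254,885 − $108,999 = $145,886.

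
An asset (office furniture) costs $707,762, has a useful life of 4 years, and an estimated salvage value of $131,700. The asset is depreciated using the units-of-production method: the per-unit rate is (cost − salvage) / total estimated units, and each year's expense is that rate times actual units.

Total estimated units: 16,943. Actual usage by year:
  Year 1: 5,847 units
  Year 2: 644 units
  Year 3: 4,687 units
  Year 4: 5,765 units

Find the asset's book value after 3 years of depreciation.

Depreciable base = $707,762 − $131,700 = $576,062.
Rate = $576,062 / 16,943 units = $34 per unit.
Year 1: 5,847 × $34 = $198,798. Book value $508,964.
Year 2: 644 × $34 = $21,896. Book value $487,068.
Year 3: 4,687 × $34 = $159,358. Book value $327,710.

$327,710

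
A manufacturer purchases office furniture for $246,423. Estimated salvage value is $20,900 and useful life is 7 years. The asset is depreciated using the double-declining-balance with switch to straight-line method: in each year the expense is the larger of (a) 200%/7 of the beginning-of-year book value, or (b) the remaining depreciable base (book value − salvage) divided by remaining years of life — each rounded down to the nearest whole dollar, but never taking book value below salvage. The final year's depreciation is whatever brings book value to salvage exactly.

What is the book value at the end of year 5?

$45,820

Depreciable base = $246,423 − $20,900 = $225,523.
Year 1: DB = ⌊$246,423 × 200%/7⌋ = $70,406; SL = ⌊$225,523/7⌋ = $32,217 → take DB $70,406. Book value $176,017.
Year 2: DB = ⌊$176,017 × 200%/7⌋ = $50,290; SL = ⌊$155,117/6⌋ = $25,852 → take DB $50,290. Book value $125,727.
Year 3: DB = ⌊$125,727 × 200%/7⌋ = $35,922; SL = ⌊$104,827/5⌋ = $20,965 → take DB $35,922. Book value $89,805.
Year 4: DB = ⌊$89,805 × 200%/7⌋ = $25,658; SL = ⌊$68,905/4⌋ = $17,226 → take DB $25,658. Book value $64,147.
Year 5: DB = ⌊$64,147 × 200%/7⌋ = $18,327; SL = ⌊$43,247/3⌋ = $14,415 → take DB $18,327. Book value $45,820.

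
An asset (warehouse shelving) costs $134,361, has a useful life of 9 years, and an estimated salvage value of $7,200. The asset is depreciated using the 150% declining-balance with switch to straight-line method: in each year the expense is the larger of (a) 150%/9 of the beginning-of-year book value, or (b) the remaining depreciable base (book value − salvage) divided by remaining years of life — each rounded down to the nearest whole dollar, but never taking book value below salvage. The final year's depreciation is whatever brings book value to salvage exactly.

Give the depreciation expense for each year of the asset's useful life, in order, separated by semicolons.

Depreciable base = $134,361 − $7,200 = $127,161.
Year 1: DB = ⌊$134,361 × 150%/9⌋ = $22,393; SL = ⌊$127,161/9⌋ = $14,129 → take DB $22,393. Book value $111,968.
Year 2: DB = ⌊$111,968 × 150%/9⌋ = $18,661; SL = ⌊$104,768/8⌋ = $13,096 → take DB $18,661. Book value $93,307.
Year 3: DB = ⌊$93,307 × 150%/9⌋ = $15,551; SL = ⌊$86,107/7⌋ = $12,301 → take DB $15,551. Book value $77,756.
Year 4: DB = ⌊$77,756 × 150%/9⌋ = $12,959; SL = ⌊$70,556/6⌋ = $11,759 → take DB $12,959. Book value $64,797.
Year 5: DB = ⌊$64,797 × 150%/9⌋ = $10,799; SL = ⌊$57,597/5⌋ = $11,519 → take SL $11,519. Book value $53,278.
Year 6: DB = ⌊$53,278 × 150%/9⌋ = $8,879; SL = ⌊$46,078/4⌋ = $11,519 → take SL $11,519. Book value $41,759.
Year 7: DB = ⌊$41,759 × 150%/9⌋ = $6,959; SL = ⌊$34,559/3⌋ = $11,519 → take SL $11,519. Book value $30,240.
Year 8: DB = ⌊$30,240 × 150%/9⌋ = $5,040; SL = ⌊$23,040/2⌋ = $11,520 → take SL $11,520. Book value $18,720.
Year 9 (final): $18,720 − $7,200 = $11,520. Book value $7,200.

$22,393; $18,661; $15,551; $12,959; $11,519; $11,519; $11,519; $11,520; $11,520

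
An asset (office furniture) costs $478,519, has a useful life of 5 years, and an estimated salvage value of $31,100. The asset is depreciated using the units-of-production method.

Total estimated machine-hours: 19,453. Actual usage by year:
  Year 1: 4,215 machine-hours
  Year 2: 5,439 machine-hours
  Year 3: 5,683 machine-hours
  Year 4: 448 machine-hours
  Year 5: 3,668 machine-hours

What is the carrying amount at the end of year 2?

$256,477

Depreciable base = $478,519 − $31,100 = $447,419.
Rate = $447,419 / 19,453 machine-hours = $23 per machine-hour.
Year 1: 4,215 × $23 = $96,945. Book value $381,574.
Year 2: 5,439 × $23 = $125,097. Book value $256,477.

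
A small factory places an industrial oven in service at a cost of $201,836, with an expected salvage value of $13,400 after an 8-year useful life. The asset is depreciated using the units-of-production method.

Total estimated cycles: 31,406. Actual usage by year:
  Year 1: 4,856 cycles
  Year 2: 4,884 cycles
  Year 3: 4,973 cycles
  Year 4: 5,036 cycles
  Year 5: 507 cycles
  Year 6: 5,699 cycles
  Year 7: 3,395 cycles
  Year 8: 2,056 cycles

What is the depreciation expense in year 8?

$12,336

Depreciable base = $201,836 − $13,400 = $188,436.
Rate = $188,436 / 31,406 cycles = $6 per cycle.
Year 1: 4,856 × $6 = $29,136. Book value $172,700.
Year 2: 4,884 × $6 = $29,304. Book value $143,396.
Year 3: 4,973 × $6 = $29,838. Book value $113,558.
Year 4: 5,036 × $6 = $30,216. Book value $83,342.
Year 5: 507 × $6 = $3,042. Book value $80,300.
Year 6: 5,699 × $6 = $34,194. Book value $46,106.
Year 7: 3,395 × $6 = $20,370. Book value $25,736.
Year 8: 2,056 × $6 = $12,336. Book value $13,400.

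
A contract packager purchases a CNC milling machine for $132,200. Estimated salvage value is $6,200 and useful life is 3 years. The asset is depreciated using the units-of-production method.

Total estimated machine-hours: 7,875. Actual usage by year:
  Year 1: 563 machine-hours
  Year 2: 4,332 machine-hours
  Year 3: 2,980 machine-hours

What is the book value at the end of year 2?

$53,880

Depreciable base = $132,200 − $6,200 = $126,000.
Rate = $126,000 / 7,875 machine-hours = $16 per machine-hour.
Year 1: 563 × $16 = $9,008. Book value $123,192.
Year 2: 4,332 × $16 = $69,312. Book value $53,880.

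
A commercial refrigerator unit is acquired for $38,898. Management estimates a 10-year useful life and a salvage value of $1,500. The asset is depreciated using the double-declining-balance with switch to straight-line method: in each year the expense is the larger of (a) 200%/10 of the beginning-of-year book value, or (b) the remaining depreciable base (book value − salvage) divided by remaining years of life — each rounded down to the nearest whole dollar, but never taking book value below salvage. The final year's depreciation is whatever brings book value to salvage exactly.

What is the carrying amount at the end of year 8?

Depreciable base = $38,898 − $1,500 = $37,398.
Year 1: DB = ⌊$38,898 × 200%/10⌋ = $7,779; SL = ⌊$37,398/10⌋ = $3,739 → take DB $7,779. Book value $31,119.
Year 2: DB = ⌊$31,119 × 200%/10⌋ = $6,223; SL = ⌊$29,619/9⌋ = $3,291 → take DB $6,223. Book value $24,896.
Year 3: DB = ⌊$24,896 × 200%/10⌋ = $4,979; SL = ⌊$23,396/8⌋ = $2,924 → take DB $4,979. Book value $19,917.
Year 4: DB = ⌊$19,917 × 200%/10⌋ = $3,983; SL = ⌊$18,417/7⌋ = $2,631 → take DB $3,983. Book value $15,934.
Year 5: DB = ⌊$15,934 × 200%/10⌋ = $3,186; SL = ⌊$14,434/6⌋ = $2,405 → take DB $3,186. Book value $12,748.
Year 6: DB = ⌊$12,748 × 200%/10⌋ = $2,549; SL = ⌊$11,248/5⌋ = $2,249 → take DB $2,549. Book value $10,199.
Year 7: DB = ⌊$10,199 × 200%/10⌋ = $2,039; SL = ⌊$8,699/4⌋ = $2,174 → take SL $2,174. Book value $8,025.
Year 8: DB = ⌊$8,025 × 200%/10⌋ = $1,605; SL = ⌊$6,525/3⌋ = $2,175 → take SL $2,175. Book value $5,850.

$5,850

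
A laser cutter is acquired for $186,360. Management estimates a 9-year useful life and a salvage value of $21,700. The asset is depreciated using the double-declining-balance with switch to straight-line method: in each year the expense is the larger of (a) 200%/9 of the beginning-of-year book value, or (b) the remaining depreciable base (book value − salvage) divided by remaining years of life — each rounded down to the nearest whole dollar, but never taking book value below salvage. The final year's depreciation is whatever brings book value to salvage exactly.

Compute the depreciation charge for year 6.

Depreciable base = $186,360 − $21,700 = $164,660.
Year 1: DB = ⌊$186,360 × 200%/9⌋ = $41,413; SL = ⌊$164,660/9⌋ = $18,295 → take DB $41,413. Book value $144,947.
Year 2: DB = ⌊$144,947 × 200%/9⌋ = $32,210; SL = ⌊$123,247/8⌋ = $15,405 → take DB $32,210. Book value $112,737.
Year 3: DB = ⌊$112,737 × 200%/9⌋ = $25,052; SL = ⌊$91,037/7⌋ = $13,005 → take DB $25,052. Book value $87,685.
Year 4: DB = ⌊$87,685 × 200%/9⌋ = $19,485; SL = ⌊$65,985/6⌋ = $10,997 → take DB $19,485. Book value $68,200.
Year 5: DB = ⌊$68,200 × 200%/9⌋ = $15,155; SL = ⌊$46,500/5⌋ = $9,300 → take DB $15,155. Book value $53,045.
Year 6: DB = ⌊$53,045 × 200%/9⌋ = $11,787; SL = ⌊$31,345/4⌋ = $7,836 → take DB $11,787. Book value $41,258.

$11,787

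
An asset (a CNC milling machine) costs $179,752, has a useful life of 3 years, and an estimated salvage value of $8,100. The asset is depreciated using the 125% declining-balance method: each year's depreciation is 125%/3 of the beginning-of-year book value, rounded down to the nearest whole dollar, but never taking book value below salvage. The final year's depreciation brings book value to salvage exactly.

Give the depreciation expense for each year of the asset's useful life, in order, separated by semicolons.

$74,896; $43,690; $53,066

Depreciable base = $179,752 − $8,100 = $171,652.
Year 1: ⌊$179,752 × 125%/3⌋ = $74,896. Book value $104,856.
Year 2: ⌊$104,856 × 125%/3⌋ = $43,690. Book value $61,166.
Year 3 (final): $61,166 − $8,100 = $53,066. Book value $8,100.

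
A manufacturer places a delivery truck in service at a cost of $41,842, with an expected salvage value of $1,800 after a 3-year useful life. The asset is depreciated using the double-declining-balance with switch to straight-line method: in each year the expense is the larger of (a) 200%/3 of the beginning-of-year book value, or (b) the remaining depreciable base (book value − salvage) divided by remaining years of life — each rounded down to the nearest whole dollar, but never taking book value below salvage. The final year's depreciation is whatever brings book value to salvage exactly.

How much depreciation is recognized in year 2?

$9,298

Depreciable base = $41,842 − $1,800 = $40,042.
Year 1: DB = ⌊$41,842 × 200%/3⌋ = $27,894; SL = ⌊$40,042/3⌋ = $13,347 → take DB $27,894. Book value $13,948.
Year 2: DB = ⌊$13,948 × 200%/3⌋ = $9,298; SL = ⌊$12,148/2⌋ = $6,074 → take DB $9,298. Book value $4,650.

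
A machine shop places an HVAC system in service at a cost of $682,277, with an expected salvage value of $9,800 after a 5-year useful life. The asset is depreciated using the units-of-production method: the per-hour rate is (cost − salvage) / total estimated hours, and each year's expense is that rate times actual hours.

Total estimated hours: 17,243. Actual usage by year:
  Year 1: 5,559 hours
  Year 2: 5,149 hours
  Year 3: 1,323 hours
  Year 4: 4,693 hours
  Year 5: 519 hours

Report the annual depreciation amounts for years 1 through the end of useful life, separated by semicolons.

Depreciable base = $682,277 − $9,800 = $672,477.
Rate = $672,477 / 17,243 hours = $39 per hour.
Year 1: 5,559 × $39 = $216,801. Book value $465,476.
Year 2: 5,149 × $39 = $200,811. Book value $264,665.
Year 3: 1,323 × $39 = $51,597. Book value $213,068.
Year 4: 4,693 × $39 = $183,027. Book value $30,041.
Year 5: 519 × $39 = $20,241. Book value $9,800.

$216,801; $200,811; $51,597; $183,027; $20,241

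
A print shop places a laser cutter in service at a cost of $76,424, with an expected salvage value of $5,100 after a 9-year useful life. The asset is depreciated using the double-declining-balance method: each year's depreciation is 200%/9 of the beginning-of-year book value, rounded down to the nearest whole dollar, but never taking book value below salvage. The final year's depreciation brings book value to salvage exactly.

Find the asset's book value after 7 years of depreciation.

$13,160

Depreciable base = $76,424 − $5,100 = $71,324.
Year 1: ⌊$76,424 × 200%/9⌋ = $16,983. Book value $59,441.
Year 2: ⌊$59,441 × 200%/9⌋ = $13,209. Book value $46,232.
Year 3: ⌊$46,232 × 200%/9⌋ = $10,273. Book value $35,959.
Year 4: ⌊$35,959 × 200%/9⌋ = $7,990. Book value $27,969.
Year 5: ⌊$27,969 × 200%/9⌋ = $6,215. Book value $21,754.
Year 6: ⌊$21,754 × 200%/9⌋ = $4,834. Book value $16,920.
Year 7: ⌊$16,920 × 200%/9⌋ = $3,760. Book value $13,160.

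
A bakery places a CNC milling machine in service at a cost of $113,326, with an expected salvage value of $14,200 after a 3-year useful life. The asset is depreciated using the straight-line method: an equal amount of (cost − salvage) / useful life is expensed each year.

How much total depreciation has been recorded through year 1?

Depreciable base = $113,326 − $14,200 = $99,126.
Annual expense = $99,126 / 3 = $33,042.
End of year 1: book value $80,284.
Accumulated through year 1 = $113,326 − $80,284 = $33,042.

$33,042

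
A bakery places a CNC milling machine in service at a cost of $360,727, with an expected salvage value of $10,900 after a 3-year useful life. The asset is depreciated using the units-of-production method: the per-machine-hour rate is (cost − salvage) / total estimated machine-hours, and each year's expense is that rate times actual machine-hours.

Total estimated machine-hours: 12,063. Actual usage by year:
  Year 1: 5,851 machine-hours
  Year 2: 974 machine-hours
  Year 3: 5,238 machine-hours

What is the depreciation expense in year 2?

$28,246

Depreciable base = $360,727 − $10,900 = $349,827.
Rate = $349,827 / 12,063 machine-hours = $29 per machine-hour.
Year 1: 5,851 × $29 = $169,679. Book value $191,048.
Year 2: 974 × $29 = $28,246. Book value $162,802.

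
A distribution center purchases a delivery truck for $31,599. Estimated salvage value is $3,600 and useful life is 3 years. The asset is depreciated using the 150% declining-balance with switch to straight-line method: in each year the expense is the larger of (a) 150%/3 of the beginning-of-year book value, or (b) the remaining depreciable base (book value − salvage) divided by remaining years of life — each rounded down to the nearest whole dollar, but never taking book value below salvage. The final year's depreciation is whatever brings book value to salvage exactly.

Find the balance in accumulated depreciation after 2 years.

Depreciable base = $31,599 − $3,600 = $27,999.
Year 1: DB = ⌊$31,599 × 150%/3⌋ = $15,799; SL = ⌊$27,999/3⌋ = $9,333 → take DB $15,799. Book value $15,800.
Year 2: DB = ⌊$15,800 × 150%/3⌋ = $7,900; SL = ⌊$12,200/2⌋ = $6,100 → take DB $7,900. Book value $7,900.
Accumulated through year 2 = $31,599 − $7,900 = $23,699.

$23,699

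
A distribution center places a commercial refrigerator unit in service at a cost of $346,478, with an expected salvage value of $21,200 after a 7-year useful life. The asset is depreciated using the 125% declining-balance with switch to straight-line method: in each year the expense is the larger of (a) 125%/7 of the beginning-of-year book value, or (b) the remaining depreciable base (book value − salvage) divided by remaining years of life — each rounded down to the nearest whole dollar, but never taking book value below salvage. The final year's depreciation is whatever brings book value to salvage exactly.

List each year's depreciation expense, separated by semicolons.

Depreciable base = $346,478 − $21,200 = $325,278.
Year 1: DB = ⌊$346,478 × 125%/7⌋ = $61,871; SL = ⌊$325,278/7⌋ = $46,468 → take DB $61,871. Book value $284,607.
Year 2: DB = ⌊$284,607 × 125%/7⌋ = $50,822; SL = ⌊$263,407/6⌋ = $43,901 → take DB $50,822. Book value $233,785.
Year 3: DB = ⌊$233,785 × 125%/7⌋ = $41,747; SL = ⌊$212,585/5⌋ = $42,517 → take SL $42,517. Book value $191,268.
Year 4: DB = ⌊$191,268 × 125%/7⌋ = $34,155; SL = ⌊$170,068/4⌋ = $42,517 → take SL $42,517. Book value $148,751.
Year 5: DB = ⌊$148,751 × 125%/7⌋ = $26,562; SL = ⌊$127,551/3⌋ = $42,517 → take SL $42,517. Book value $106,234.
Year 6: DB = ⌊$106,234 × 125%/7⌋ = $18,970; SL = ⌊$85,034/2⌋ = $42,517 → take SL $42,517. Book value $63,717.
Year 7 (final): $63,717 − $21,200 = $42,517. Book value $21,200.

$61,871; $50,822; $42,517; $42,517; $42,517; $42,517; $42,517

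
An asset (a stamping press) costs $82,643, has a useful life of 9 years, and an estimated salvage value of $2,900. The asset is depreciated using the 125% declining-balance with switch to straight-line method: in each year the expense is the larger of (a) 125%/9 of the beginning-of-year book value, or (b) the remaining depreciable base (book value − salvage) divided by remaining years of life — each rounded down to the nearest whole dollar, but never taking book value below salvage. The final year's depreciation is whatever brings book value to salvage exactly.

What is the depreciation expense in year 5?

$8,311

Depreciable base = $82,643 − $2,900 = $79,743.
Year 1: DB = ⌊$82,643 × 125%/9⌋ = $11,478; SL = ⌊$79,743/9⌋ = $8,860 → take DB $11,478. Book value $71,165.
Year 2: DB = ⌊$71,165 × 125%/9⌋ = $9,884; SL = ⌊$68,265/8⌋ = $8,533 → take DB $9,884. Book value $61,281.
Year 3: DB = ⌊$61,281 × 125%/9⌋ = $8,511; SL = ⌊$58,381/7⌋ = $8,340 → take DB $8,511. Book value $52,770.
Year 4: DB = ⌊$52,770 × 125%/9⌋ = $7,329; SL = ⌊$49,870/6⌋ = $8,311 → take SL $8,311. Book value $44,459.
Year 5: DB = ⌊$44,459 × 125%/9⌋ = $6,174; SL = ⌊$41,559/5⌋ = $8,311 → take SL $8,311. Book value $36,148.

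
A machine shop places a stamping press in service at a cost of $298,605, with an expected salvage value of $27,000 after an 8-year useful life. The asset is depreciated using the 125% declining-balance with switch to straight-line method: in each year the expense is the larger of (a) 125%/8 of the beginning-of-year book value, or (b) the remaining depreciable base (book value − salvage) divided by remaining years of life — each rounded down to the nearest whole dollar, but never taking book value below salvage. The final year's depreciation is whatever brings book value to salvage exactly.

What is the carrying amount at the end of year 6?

Depreciable base = $298,605 − $27,000 = $271,605.
Year 1: DB = ⌊$298,605 × 125%/8⌋ = $46,657; SL = ⌊$271,605/8⌋ = $33,950 → take DB $46,657. Book value $251,948.
Year 2: DB = ⌊$251,948 × 125%/8⌋ = $39,366; SL = ⌊$224,948/7⌋ = $32,135 → take DB $39,366. Book value $212,582.
Year 3: DB = ⌊$212,582 × 125%/8⌋ = $33,215; SL = ⌊$185,582/6⌋ = $30,930 → take DB $33,215. Book value $179,367.
Year 4: DB = ⌊$179,367 × 125%/8⌋ = $28,026; SL = ⌊$152,367/5⌋ = $30,473 → take SL $30,473. Book value $148,894.
Year 5: DB = ⌊$148,894 × 125%/8⌋ = $23,264; SL = ⌊$121,894/4⌋ = $30,473 → take SL $30,473. Book value $118,421.
Year 6: DB = ⌊$118,421 × 125%/8⌋ = $18,503; SL = ⌊$91,421/3⌋ = $30,473 → take SL $30,473. Book value $87,948.

$87,948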